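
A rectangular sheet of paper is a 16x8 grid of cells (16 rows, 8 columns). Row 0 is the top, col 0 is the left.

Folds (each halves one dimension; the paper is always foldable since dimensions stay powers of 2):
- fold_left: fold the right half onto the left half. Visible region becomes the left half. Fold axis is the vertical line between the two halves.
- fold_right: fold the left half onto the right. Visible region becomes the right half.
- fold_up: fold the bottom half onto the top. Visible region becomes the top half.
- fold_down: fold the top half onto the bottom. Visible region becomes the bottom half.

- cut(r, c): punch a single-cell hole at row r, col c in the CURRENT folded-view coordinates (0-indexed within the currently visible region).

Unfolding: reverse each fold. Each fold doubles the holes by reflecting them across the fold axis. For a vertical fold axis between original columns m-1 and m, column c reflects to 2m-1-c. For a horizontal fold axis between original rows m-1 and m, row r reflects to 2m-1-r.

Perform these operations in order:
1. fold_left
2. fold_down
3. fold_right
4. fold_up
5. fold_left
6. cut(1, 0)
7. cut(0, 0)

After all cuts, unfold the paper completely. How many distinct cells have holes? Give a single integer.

Op 1 fold_left: fold axis v@4; visible region now rows[0,16) x cols[0,4) = 16x4
Op 2 fold_down: fold axis h@8; visible region now rows[8,16) x cols[0,4) = 8x4
Op 3 fold_right: fold axis v@2; visible region now rows[8,16) x cols[2,4) = 8x2
Op 4 fold_up: fold axis h@12; visible region now rows[8,12) x cols[2,4) = 4x2
Op 5 fold_left: fold axis v@3; visible region now rows[8,12) x cols[2,3) = 4x1
Op 6 cut(1, 0): punch at orig (9,2); cuts so far [(9, 2)]; region rows[8,12) x cols[2,3) = 4x1
Op 7 cut(0, 0): punch at orig (8,2); cuts so far [(8, 2), (9, 2)]; region rows[8,12) x cols[2,3) = 4x1
Unfold 1 (reflect across v@3): 4 holes -> [(8, 2), (8, 3), (9, 2), (9, 3)]
Unfold 2 (reflect across h@12): 8 holes -> [(8, 2), (8, 3), (9, 2), (9, 3), (14, 2), (14, 3), (15, 2), (15, 3)]
Unfold 3 (reflect across v@2): 16 holes -> [(8, 0), (8, 1), (8, 2), (8, 3), (9, 0), (9, 1), (9, 2), (9, 3), (14, 0), (14, 1), (14, 2), (14, 3), (15, 0), (15, 1), (15, 2), (15, 3)]
Unfold 4 (reflect across h@8): 32 holes -> [(0, 0), (0, 1), (0, 2), (0, 3), (1, 0), (1, 1), (1, 2), (1, 3), (6, 0), (6, 1), (6, 2), (6, 3), (7, 0), (7, 1), (7, 2), (7, 3), (8, 0), (8, 1), (8, 2), (8, 3), (9, 0), (9, 1), (9, 2), (9, 3), (14, 0), (14, 1), (14, 2), (14, 3), (15, 0), (15, 1), (15, 2), (15, 3)]
Unfold 5 (reflect across v@4): 64 holes -> [(0, 0), (0, 1), (0, 2), (0, 3), (0, 4), (0, 5), (0, 6), (0, 7), (1, 0), (1, 1), (1, 2), (1, 3), (1, 4), (1, 5), (1, 6), (1, 7), (6, 0), (6, 1), (6, 2), (6, 3), (6, 4), (6, 5), (6, 6), (6, 7), (7, 0), (7, 1), (7, 2), (7, 3), (7, 4), (7, 5), (7, 6), (7, 7), (8, 0), (8, 1), (8, 2), (8, 3), (8, 4), (8, 5), (8, 6), (8, 7), (9, 0), (9, 1), (9, 2), (9, 3), (9, 4), (9, 5), (9, 6), (9, 7), (14, 0), (14, 1), (14, 2), (14, 3), (14, 4), (14, 5), (14, 6), (14, 7), (15, 0), (15, 1), (15, 2), (15, 3), (15, 4), (15, 5), (15, 6), (15, 7)]

Answer: 64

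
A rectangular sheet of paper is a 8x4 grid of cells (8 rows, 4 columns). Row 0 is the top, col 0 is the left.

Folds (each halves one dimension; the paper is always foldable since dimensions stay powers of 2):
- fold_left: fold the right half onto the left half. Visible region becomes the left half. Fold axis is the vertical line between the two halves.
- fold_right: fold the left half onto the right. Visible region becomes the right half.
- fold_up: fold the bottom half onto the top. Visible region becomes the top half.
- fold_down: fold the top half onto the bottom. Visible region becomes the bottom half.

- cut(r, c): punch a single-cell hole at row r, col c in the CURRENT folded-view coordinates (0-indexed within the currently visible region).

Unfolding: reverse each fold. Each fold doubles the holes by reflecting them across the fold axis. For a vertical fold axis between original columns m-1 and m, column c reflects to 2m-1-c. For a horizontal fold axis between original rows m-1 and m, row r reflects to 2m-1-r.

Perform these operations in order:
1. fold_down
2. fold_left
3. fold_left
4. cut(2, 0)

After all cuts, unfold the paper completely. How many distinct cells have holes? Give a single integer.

Op 1 fold_down: fold axis h@4; visible region now rows[4,8) x cols[0,4) = 4x4
Op 2 fold_left: fold axis v@2; visible region now rows[4,8) x cols[0,2) = 4x2
Op 3 fold_left: fold axis v@1; visible region now rows[4,8) x cols[0,1) = 4x1
Op 4 cut(2, 0): punch at orig (6,0); cuts so far [(6, 0)]; region rows[4,8) x cols[0,1) = 4x1
Unfold 1 (reflect across v@1): 2 holes -> [(6, 0), (6, 1)]
Unfold 2 (reflect across v@2): 4 holes -> [(6, 0), (6, 1), (6, 2), (6, 3)]
Unfold 3 (reflect across h@4): 8 holes -> [(1, 0), (1, 1), (1, 2), (1, 3), (6, 0), (6, 1), (6, 2), (6, 3)]

Answer: 8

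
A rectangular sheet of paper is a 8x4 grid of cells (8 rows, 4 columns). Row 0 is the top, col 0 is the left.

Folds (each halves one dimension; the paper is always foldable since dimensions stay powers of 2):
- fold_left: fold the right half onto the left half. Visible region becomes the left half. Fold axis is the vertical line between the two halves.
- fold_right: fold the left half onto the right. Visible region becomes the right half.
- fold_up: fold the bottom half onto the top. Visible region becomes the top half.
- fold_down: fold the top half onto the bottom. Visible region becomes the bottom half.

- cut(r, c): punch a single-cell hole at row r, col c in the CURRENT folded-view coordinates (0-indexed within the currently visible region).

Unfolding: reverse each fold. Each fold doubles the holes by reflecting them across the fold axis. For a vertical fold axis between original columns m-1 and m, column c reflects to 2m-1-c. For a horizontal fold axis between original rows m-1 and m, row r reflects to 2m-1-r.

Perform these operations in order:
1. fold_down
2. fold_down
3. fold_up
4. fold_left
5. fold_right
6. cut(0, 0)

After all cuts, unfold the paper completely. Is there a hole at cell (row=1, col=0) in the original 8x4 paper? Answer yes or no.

Op 1 fold_down: fold axis h@4; visible region now rows[4,8) x cols[0,4) = 4x4
Op 2 fold_down: fold axis h@6; visible region now rows[6,8) x cols[0,4) = 2x4
Op 3 fold_up: fold axis h@7; visible region now rows[6,7) x cols[0,4) = 1x4
Op 4 fold_left: fold axis v@2; visible region now rows[6,7) x cols[0,2) = 1x2
Op 5 fold_right: fold axis v@1; visible region now rows[6,7) x cols[1,2) = 1x1
Op 6 cut(0, 0): punch at orig (6,1); cuts so far [(6, 1)]; region rows[6,7) x cols[1,2) = 1x1
Unfold 1 (reflect across v@1): 2 holes -> [(6, 0), (6, 1)]
Unfold 2 (reflect across v@2): 4 holes -> [(6, 0), (6, 1), (6, 2), (6, 3)]
Unfold 3 (reflect across h@7): 8 holes -> [(6, 0), (6, 1), (6, 2), (6, 3), (7, 0), (7, 1), (7, 2), (7, 3)]
Unfold 4 (reflect across h@6): 16 holes -> [(4, 0), (4, 1), (4, 2), (4, 3), (5, 0), (5, 1), (5, 2), (5, 3), (6, 0), (6, 1), (6, 2), (6, 3), (7, 0), (7, 1), (7, 2), (7, 3)]
Unfold 5 (reflect across h@4): 32 holes -> [(0, 0), (0, 1), (0, 2), (0, 3), (1, 0), (1, 1), (1, 2), (1, 3), (2, 0), (2, 1), (2, 2), (2, 3), (3, 0), (3, 1), (3, 2), (3, 3), (4, 0), (4, 1), (4, 2), (4, 3), (5, 0), (5, 1), (5, 2), (5, 3), (6, 0), (6, 1), (6, 2), (6, 3), (7, 0), (7, 1), (7, 2), (7, 3)]
Holes: [(0, 0), (0, 1), (0, 2), (0, 3), (1, 0), (1, 1), (1, 2), (1, 3), (2, 0), (2, 1), (2, 2), (2, 3), (3, 0), (3, 1), (3, 2), (3, 3), (4, 0), (4, 1), (4, 2), (4, 3), (5, 0), (5, 1), (5, 2), (5, 3), (6, 0), (6, 1), (6, 2), (6, 3), (7, 0), (7, 1), (7, 2), (7, 3)]

Answer: yes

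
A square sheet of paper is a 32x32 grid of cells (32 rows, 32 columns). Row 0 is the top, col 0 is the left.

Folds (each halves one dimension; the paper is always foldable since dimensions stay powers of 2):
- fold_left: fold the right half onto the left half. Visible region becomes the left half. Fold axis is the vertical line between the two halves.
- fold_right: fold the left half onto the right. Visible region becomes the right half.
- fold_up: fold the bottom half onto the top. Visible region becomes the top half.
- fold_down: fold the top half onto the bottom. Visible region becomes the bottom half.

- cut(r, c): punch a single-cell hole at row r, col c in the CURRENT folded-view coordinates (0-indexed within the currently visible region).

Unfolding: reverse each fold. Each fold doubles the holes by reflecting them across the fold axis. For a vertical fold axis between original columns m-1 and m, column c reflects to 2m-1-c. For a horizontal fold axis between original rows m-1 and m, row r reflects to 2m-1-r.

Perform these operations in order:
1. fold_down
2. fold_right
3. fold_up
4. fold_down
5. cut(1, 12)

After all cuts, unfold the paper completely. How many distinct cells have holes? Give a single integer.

Op 1 fold_down: fold axis h@16; visible region now rows[16,32) x cols[0,32) = 16x32
Op 2 fold_right: fold axis v@16; visible region now rows[16,32) x cols[16,32) = 16x16
Op 3 fold_up: fold axis h@24; visible region now rows[16,24) x cols[16,32) = 8x16
Op 4 fold_down: fold axis h@20; visible region now rows[20,24) x cols[16,32) = 4x16
Op 5 cut(1, 12): punch at orig (21,28); cuts so far [(21, 28)]; region rows[20,24) x cols[16,32) = 4x16
Unfold 1 (reflect across h@20): 2 holes -> [(18, 28), (21, 28)]
Unfold 2 (reflect across h@24): 4 holes -> [(18, 28), (21, 28), (26, 28), (29, 28)]
Unfold 3 (reflect across v@16): 8 holes -> [(18, 3), (18, 28), (21, 3), (21, 28), (26, 3), (26, 28), (29, 3), (29, 28)]
Unfold 4 (reflect across h@16): 16 holes -> [(2, 3), (2, 28), (5, 3), (5, 28), (10, 3), (10, 28), (13, 3), (13, 28), (18, 3), (18, 28), (21, 3), (21, 28), (26, 3), (26, 28), (29, 3), (29, 28)]

Answer: 16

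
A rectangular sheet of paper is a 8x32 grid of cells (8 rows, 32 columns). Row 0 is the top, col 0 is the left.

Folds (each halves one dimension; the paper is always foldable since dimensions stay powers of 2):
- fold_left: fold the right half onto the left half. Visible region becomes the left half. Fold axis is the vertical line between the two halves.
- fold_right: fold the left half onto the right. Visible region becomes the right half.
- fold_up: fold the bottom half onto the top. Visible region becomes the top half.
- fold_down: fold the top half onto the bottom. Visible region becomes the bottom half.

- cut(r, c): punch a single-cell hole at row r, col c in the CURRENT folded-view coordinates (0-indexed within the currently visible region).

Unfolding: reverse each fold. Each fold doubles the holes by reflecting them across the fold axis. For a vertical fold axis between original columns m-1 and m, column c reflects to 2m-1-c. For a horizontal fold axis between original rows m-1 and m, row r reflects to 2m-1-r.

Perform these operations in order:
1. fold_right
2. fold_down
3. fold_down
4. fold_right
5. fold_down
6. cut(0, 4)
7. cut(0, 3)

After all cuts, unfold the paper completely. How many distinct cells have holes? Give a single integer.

Op 1 fold_right: fold axis v@16; visible region now rows[0,8) x cols[16,32) = 8x16
Op 2 fold_down: fold axis h@4; visible region now rows[4,8) x cols[16,32) = 4x16
Op 3 fold_down: fold axis h@6; visible region now rows[6,8) x cols[16,32) = 2x16
Op 4 fold_right: fold axis v@24; visible region now rows[6,8) x cols[24,32) = 2x8
Op 5 fold_down: fold axis h@7; visible region now rows[7,8) x cols[24,32) = 1x8
Op 6 cut(0, 4): punch at orig (7,28); cuts so far [(7, 28)]; region rows[7,8) x cols[24,32) = 1x8
Op 7 cut(0, 3): punch at orig (7,27); cuts so far [(7, 27), (7, 28)]; region rows[7,8) x cols[24,32) = 1x8
Unfold 1 (reflect across h@7): 4 holes -> [(6, 27), (6, 28), (7, 27), (7, 28)]
Unfold 2 (reflect across v@24): 8 holes -> [(6, 19), (6, 20), (6, 27), (6, 28), (7, 19), (7, 20), (7, 27), (7, 28)]
Unfold 3 (reflect across h@6): 16 holes -> [(4, 19), (4, 20), (4, 27), (4, 28), (5, 19), (5, 20), (5, 27), (5, 28), (6, 19), (6, 20), (6, 27), (6, 28), (7, 19), (7, 20), (7, 27), (7, 28)]
Unfold 4 (reflect across h@4): 32 holes -> [(0, 19), (0, 20), (0, 27), (0, 28), (1, 19), (1, 20), (1, 27), (1, 28), (2, 19), (2, 20), (2, 27), (2, 28), (3, 19), (3, 20), (3, 27), (3, 28), (4, 19), (4, 20), (4, 27), (4, 28), (5, 19), (5, 20), (5, 27), (5, 28), (6, 19), (6, 20), (6, 27), (6, 28), (7, 19), (7, 20), (7, 27), (7, 28)]
Unfold 5 (reflect across v@16): 64 holes -> [(0, 3), (0, 4), (0, 11), (0, 12), (0, 19), (0, 20), (0, 27), (0, 28), (1, 3), (1, 4), (1, 11), (1, 12), (1, 19), (1, 20), (1, 27), (1, 28), (2, 3), (2, 4), (2, 11), (2, 12), (2, 19), (2, 20), (2, 27), (2, 28), (3, 3), (3, 4), (3, 11), (3, 12), (3, 19), (3, 20), (3, 27), (3, 28), (4, 3), (4, 4), (4, 11), (4, 12), (4, 19), (4, 20), (4, 27), (4, 28), (5, 3), (5, 4), (5, 11), (5, 12), (5, 19), (5, 20), (5, 27), (5, 28), (6, 3), (6, 4), (6, 11), (6, 12), (6, 19), (6, 20), (6, 27), (6, 28), (7, 3), (7, 4), (7, 11), (7, 12), (7, 19), (7, 20), (7, 27), (7, 28)]

Answer: 64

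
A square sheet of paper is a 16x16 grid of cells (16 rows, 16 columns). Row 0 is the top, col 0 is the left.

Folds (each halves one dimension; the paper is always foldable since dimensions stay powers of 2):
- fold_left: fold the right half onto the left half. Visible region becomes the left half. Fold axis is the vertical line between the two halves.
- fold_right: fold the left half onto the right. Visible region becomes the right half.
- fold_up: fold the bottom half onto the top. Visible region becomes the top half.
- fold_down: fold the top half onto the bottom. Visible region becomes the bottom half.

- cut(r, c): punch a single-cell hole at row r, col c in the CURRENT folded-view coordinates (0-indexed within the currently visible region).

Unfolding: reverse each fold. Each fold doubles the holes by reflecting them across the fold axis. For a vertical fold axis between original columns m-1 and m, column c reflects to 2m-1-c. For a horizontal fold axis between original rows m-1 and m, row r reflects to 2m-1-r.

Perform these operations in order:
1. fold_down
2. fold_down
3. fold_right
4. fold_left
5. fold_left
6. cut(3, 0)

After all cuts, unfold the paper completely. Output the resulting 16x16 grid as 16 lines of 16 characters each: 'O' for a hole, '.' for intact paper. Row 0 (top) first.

Op 1 fold_down: fold axis h@8; visible region now rows[8,16) x cols[0,16) = 8x16
Op 2 fold_down: fold axis h@12; visible region now rows[12,16) x cols[0,16) = 4x16
Op 3 fold_right: fold axis v@8; visible region now rows[12,16) x cols[8,16) = 4x8
Op 4 fold_left: fold axis v@12; visible region now rows[12,16) x cols[8,12) = 4x4
Op 5 fold_left: fold axis v@10; visible region now rows[12,16) x cols[8,10) = 4x2
Op 6 cut(3, 0): punch at orig (15,8); cuts so far [(15, 8)]; region rows[12,16) x cols[8,10) = 4x2
Unfold 1 (reflect across v@10): 2 holes -> [(15, 8), (15, 11)]
Unfold 2 (reflect across v@12): 4 holes -> [(15, 8), (15, 11), (15, 12), (15, 15)]
Unfold 3 (reflect across v@8): 8 holes -> [(15, 0), (15, 3), (15, 4), (15, 7), (15, 8), (15, 11), (15, 12), (15, 15)]
Unfold 4 (reflect across h@12): 16 holes -> [(8, 0), (8, 3), (8, 4), (8, 7), (8, 8), (8, 11), (8, 12), (8, 15), (15, 0), (15, 3), (15, 4), (15, 7), (15, 8), (15, 11), (15, 12), (15, 15)]
Unfold 5 (reflect across h@8): 32 holes -> [(0, 0), (0, 3), (0, 4), (0, 7), (0, 8), (0, 11), (0, 12), (0, 15), (7, 0), (7, 3), (7, 4), (7, 7), (7, 8), (7, 11), (7, 12), (7, 15), (8, 0), (8, 3), (8, 4), (8, 7), (8, 8), (8, 11), (8, 12), (8, 15), (15, 0), (15, 3), (15, 4), (15, 7), (15, 8), (15, 11), (15, 12), (15, 15)]

Answer: O..OO..OO..OO..O
................
................
................
................
................
................
O..OO..OO..OO..O
O..OO..OO..OO..O
................
................
................
................
................
................
O..OO..OO..OO..O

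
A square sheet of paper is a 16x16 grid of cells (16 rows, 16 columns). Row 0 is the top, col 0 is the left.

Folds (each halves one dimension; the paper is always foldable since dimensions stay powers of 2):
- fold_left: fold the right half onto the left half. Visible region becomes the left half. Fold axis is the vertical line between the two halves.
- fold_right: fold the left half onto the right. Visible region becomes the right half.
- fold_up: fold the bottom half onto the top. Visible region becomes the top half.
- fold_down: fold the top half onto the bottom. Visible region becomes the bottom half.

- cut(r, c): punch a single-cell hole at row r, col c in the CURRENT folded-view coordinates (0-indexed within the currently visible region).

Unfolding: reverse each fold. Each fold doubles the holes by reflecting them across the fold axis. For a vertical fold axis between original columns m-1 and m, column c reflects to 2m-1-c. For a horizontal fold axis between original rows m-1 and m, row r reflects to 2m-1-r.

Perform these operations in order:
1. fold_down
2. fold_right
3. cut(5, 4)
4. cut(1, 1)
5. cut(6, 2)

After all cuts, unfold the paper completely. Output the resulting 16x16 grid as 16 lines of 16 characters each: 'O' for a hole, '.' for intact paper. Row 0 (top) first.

Answer: ................
.....O....O.....
...O........O...
................
................
................
......O..O......
................
................
......O..O......
................
................
................
...O........O...
.....O....O.....
................

Derivation:
Op 1 fold_down: fold axis h@8; visible region now rows[8,16) x cols[0,16) = 8x16
Op 2 fold_right: fold axis v@8; visible region now rows[8,16) x cols[8,16) = 8x8
Op 3 cut(5, 4): punch at orig (13,12); cuts so far [(13, 12)]; region rows[8,16) x cols[8,16) = 8x8
Op 4 cut(1, 1): punch at orig (9,9); cuts so far [(9, 9), (13, 12)]; region rows[8,16) x cols[8,16) = 8x8
Op 5 cut(6, 2): punch at orig (14,10); cuts so far [(9, 9), (13, 12), (14, 10)]; region rows[8,16) x cols[8,16) = 8x8
Unfold 1 (reflect across v@8): 6 holes -> [(9, 6), (9, 9), (13, 3), (13, 12), (14, 5), (14, 10)]
Unfold 2 (reflect across h@8): 12 holes -> [(1, 5), (1, 10), (2, 3), (2, 12), (6, 6), (6, 9), (9, 6), (9, 9), (13, 3), (13, 12), (14, 5), (14, 10)]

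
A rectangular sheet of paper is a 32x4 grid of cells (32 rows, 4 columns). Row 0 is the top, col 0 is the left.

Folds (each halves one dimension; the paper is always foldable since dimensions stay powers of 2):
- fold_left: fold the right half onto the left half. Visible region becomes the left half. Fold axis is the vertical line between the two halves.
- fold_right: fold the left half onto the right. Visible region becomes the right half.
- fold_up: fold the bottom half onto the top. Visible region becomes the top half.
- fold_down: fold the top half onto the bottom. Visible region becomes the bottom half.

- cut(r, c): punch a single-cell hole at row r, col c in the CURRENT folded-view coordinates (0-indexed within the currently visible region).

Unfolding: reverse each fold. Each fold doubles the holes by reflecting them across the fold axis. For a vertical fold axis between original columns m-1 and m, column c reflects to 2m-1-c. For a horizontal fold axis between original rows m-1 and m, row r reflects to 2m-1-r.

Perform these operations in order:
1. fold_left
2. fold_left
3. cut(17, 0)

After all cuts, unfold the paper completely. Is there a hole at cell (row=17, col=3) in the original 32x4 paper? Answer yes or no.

Op 1 fold_left: fold axis v@2; visible region now rows[0,32) x cols[0,2) = 32x2
Op 2 fold_left: fold axis v@1; visible region now rows[0,32) x cols[0,1) = 32x1
Op 3 cut(17, 0): punch at orig (17,0); cuts so far [(17, 0)]; region rows[0,32) x cols[0,1) = 32x1
Unfold 1 (reflect across v@1): 2 holes -> [(17, 0), (17, 1)]
Unfold 2 (reflect across v@2): 4 holes -> [(17, 0), (17, 1), (17, 2), (17, 3)]
Holes: [(17, 0), (17, 1), (17, 2), (17, 3)]

Answer: yes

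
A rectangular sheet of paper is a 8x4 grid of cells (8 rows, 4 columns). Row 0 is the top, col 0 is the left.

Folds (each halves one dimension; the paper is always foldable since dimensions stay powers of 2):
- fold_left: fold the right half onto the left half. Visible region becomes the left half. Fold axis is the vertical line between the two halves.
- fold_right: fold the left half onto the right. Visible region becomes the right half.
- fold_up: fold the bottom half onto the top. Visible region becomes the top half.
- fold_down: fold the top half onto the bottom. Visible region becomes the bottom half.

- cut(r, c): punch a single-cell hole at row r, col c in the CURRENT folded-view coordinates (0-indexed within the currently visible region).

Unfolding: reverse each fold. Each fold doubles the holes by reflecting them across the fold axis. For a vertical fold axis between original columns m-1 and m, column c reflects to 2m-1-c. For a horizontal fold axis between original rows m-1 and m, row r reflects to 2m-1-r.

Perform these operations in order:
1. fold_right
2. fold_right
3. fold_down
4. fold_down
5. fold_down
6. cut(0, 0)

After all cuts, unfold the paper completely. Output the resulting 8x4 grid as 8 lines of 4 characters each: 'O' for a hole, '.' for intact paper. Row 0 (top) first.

Op 1 fold_right: fold axis v@2; visible region now rows[0,8) x cols[2,4) = 8x2
Op 2 fold_right: fold axis v@3; visible region now rows[0,8) x cols[3,4) = 8x1
Op 3 fold_down: fold axis h@4; visible region now rows[4,8) x cols[3,4) = 4x1
Op 4 fold_down: fold axis h@6; visible region now rows[6,8) x cols[3,4) = 2x1
Op 5 fold_down: fold axis h@7; visible region now rows[7,8) x cols[3,4) = 1x1
Op 6 cut(0, 0): punch at orig (7,3); cuts so far [(7, 3)]; region rows[7,8) x cols[3,4) = 1x1
Unfold 1 (reflect across h@7): 2 holes -> [(6, 3), (7, 3)]
Unfold 2 (reflect across h@6): 4 holes -> [(4, 3), (5, 3), (6, 3), (7, 3)]
Unfold 3 (reflect across h@4): 8 holes -> [(0, 3), (1, 3), (2, 3), (3, 3), (4, 3), (5, 3), (6, 3), (7, 3)]
Unfold 4 (reflect across v@3): 16 holes -> [(0, 2), (0, 3), (1, 2), (1, 3), (2, 2), (2, 3), (3, 2), (3, 3), (4, 2), (4, 3), (5, 2), (5, 3), (6, 2), (6, 3), (7, 2), (7, 3)]
Unfold 5 (reflect across v@2): 32 holes -> [(0, 0), (0, 1), (0, 2), (0, 3), (1, 0), (1, 1), (1, 2), (1, 3), (2, 0), (2, 1), (2, 2), (2, 3), (3, 0), (3, 1), (3, 2), (3, 3), (4, 0), (4, 1), (4, 2), (4, 3), (5, 0), (5, 1), (5, 2), (5, 3), (6, 0), (6, 1), (6, 2), (6, 3), (7, 0), (7, 1), (7, 2), (7, 3)]

Answer: OOOO
OOOO
OOOO
OOOO
OOOO
OOOO
OOOO
OOOO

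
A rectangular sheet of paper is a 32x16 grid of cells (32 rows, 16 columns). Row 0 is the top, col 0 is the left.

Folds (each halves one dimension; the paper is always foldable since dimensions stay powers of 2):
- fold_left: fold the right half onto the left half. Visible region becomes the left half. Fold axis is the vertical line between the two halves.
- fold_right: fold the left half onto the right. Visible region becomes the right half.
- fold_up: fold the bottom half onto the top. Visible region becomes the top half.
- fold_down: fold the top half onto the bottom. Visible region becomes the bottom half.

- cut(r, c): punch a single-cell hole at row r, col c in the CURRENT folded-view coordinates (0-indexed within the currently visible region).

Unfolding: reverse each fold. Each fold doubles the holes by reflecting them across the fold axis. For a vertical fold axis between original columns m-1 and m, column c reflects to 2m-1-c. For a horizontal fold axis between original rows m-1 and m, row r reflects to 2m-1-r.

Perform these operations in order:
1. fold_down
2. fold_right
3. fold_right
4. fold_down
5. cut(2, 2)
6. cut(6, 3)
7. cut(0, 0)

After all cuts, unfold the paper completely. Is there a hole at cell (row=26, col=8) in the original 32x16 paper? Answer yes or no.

Answer: no

Derivation:
Op 1 fold_down: fold axis h@16; visible region now rows[16,32) x cols[0,16) = 16x16
Op 2 fold_right: fold axis v@8; visible region now rows[16,32) x cols[8,16) = 16x8
Op 3 fold_right: fold axis v@12; visible region now rows[16,32) x cols[12,16) = 16x4
Op 4 fold_down: fold axis h@24; visible region now rows[24,32) x cols[12,16) = 8x4
Op 5 cut(2, 2): punch at orig (26,14); cuts so far [(26, 14)]; region rows[24,32) x cols[12,16) = 8x4
Op 6 cut(6, 3): punch at orig (30,15); cuts so far [(26, 14), (30, 15)]; region rows[24,32) x cols[12,16) = 8x4
Op 7 cut(0, 0): punch at orig (24,12); cuts so far [(24, 12), (26, 14), (30, 15)]; region rows[24,32) x cols[12,16) = 8x4
Unfold 1 (reflect across h@24): 6 holes -> [(17, 15), (21, 14), (23, 12), (24, 12), (26, 14), (30, 15)]
Unfold 2 (reflect across v@12): 12 holes -> [(17, 8), (17, 15), (21, 9), (21, 14), (23, 11), (23, 12), (24, 11), (24, 12), (26, 9), (26, 14), (30, 8), (30, 15)]
Unfold 3 (reflect across v@8): 24 holes -> [(17, 0), (17, 7), (17, 8), (17, 15), (21, 1), (21, 6), (21, 9), (21, 14), (23, 3), (23, 4), (23, 11), (23, 12), (24, 3), (24, 4), (24, 11), (24, 12), (26, 1), (26, 6), (26, 9), (26, 14), (30, 0), (30, 7), (30, 8), (30, 15)]
Unfold 4 (reflect across h@16): 48 holes -> [(1, 0), (1, 7), (1, 8), (1, 15), (5, 1), (5, 6), (5, 9), (5, 14), (7, 3), (7, 4), (7, 11), (7, 12), (8, 3), (8, 4), (8, 11), (8, 12), (10, 1), (10, 6), (10, 9), (10, 14), (14, 0), (14, 7), (14, 8), (14, 15), (17, 0), (17, 7), (17, 8), (17, 15), (21, 1), (21, 6), (21, 9), (21, 14), (23, 3), (23, 4), (23, 11), (23, 12), (24, 3), (24, 4), (24, 11), (24, 12), (26, 1), (26, 6), (26, 9), (26, 14), (30, 0), (30, 7), (30, 8), (30, 15)]
Holes: [(1, 0), (1, 7), (1, 8), (1, 15), (5, 1), (5, 6), (5, 9), (5, 14), (7, 3), (7, 4), (7, 11), (7, 12), (8, 3), (8, 4), (8, 11), (8, 12), (10, 1), (10, 6), (10, 9), (10, 14), (14, 0), (14, 7), (14, 8), (14, 15), (17, 0), (17, 7), (17, 8), (17, 15), (21, 1), (21, 6), (21, 9), (21, 14), (23, 3), (23, 4), (23, 11), (23, 12), (24, 3), (24, 4), (24, 11), (24, 12), (26, 1), (26, 6), (26, 9), (26, 14), (30, 0), (30, 7), (30, 8), (30, 15)]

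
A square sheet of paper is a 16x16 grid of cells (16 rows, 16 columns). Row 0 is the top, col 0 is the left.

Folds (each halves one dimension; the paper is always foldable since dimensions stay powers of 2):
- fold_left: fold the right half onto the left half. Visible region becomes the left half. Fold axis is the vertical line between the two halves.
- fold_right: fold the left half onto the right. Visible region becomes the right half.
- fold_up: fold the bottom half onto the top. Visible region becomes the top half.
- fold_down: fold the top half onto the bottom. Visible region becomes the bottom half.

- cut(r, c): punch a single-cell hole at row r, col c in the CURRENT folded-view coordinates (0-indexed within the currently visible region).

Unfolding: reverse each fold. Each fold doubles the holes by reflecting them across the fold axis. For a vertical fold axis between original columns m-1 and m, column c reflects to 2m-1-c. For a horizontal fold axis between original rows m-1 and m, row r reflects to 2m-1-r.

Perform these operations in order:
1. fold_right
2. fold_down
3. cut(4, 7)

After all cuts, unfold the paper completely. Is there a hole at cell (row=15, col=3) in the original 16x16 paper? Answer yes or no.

Answer: no

Derivation:
Op 1 fold_right: fold axis v@8; visible region now rows[0,16) x cols[8,16) = 16x8
Op 2 fold_down: fold axis h@8; visible region now rows[8,16) x cols[8,16) = 8x8
Op 3 cut(4, 7): punch at orig (12,15); cuts so far [(12, 15)]; region rows[8,16) x cols[8,16) = 8x8
Unfold 1 (reflect across h@8): 2 holes -> [(3, 15), (12, 15)]
Unfold 2 (reflect across v@8): 4 holes -> [(3, 0), (3, 15), (12, 0), (12, 15)]
Holes: [(3, 0), (3, 15), (12, 0), (12, 15)]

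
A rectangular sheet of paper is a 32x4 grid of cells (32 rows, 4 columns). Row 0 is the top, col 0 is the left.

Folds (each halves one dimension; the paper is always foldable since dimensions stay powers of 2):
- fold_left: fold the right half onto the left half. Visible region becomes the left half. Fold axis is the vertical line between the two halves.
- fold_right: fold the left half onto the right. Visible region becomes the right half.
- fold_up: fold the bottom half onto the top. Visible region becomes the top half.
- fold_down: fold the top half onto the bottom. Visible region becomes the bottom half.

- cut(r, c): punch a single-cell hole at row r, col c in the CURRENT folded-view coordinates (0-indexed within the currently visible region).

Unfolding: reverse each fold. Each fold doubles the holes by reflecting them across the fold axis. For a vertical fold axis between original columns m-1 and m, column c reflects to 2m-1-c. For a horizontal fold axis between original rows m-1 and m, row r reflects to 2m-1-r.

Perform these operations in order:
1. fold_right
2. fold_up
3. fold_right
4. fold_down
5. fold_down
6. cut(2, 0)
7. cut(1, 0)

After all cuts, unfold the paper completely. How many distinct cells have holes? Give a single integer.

Op 1 fold_right: fold axis v@2; visible region now rows[0,32) x cols[2,4) = 32x2
Op 2 fold_up: fold axis h@16; visible region now rows[0,16) x cols[2,4) = 16x2
Op 3 fold_right: fold axis v@3; visible region now rows[0,16) x cols[3,4) = 16x1
Op 4 fold_down: fold axis h@8; visible region now rows[8,16) x cols[3,4) = 8x1
Op 5 fold_down: fold axis h@12; visible region now rows[12,16) x cols[3,4) = 4x1
Op 6 cut(2, 0): punch at orig (14,3); cuts so far [(14, 3)]; region rows[12,16) x cols[3,4) = 4x1
Op 7 cut(1, 0): punch at orig (13,3); cuts so far [(13, 3), (14, 3)]; region rows[12,16) x cols[3,4) = 4x1
Unfold 1 (reflect across h@12): 4 holes -> [(9, 3), (10, 3), (13, 3), (14, 3)]
Unfold 2 (reflect across h@8): 8 holes -> [(1, 3), (2, 3), (5, 3), (6, 3), (9, 3), (10, 3), (13, 3), (14, 3)]
Unfold 3 (reflect across v@3): 16 holes -> [(1, 2), (1, 3), (2, 2), (2, 3), (5, 2), (5, 3), (6, 2), (6, 3), (9, 2), (9, 3), (10, 2), (10, 3), (13, 2), (13, 3), (14, 2), (14, 3)]
Unfold 4 (reflect across h@16): 32 holes -> [(1, 2), (1, 3), (2, 2), (2, 3), (5, 2), (5, 3), (6, 2), (6, 3), (9, 2), (9, 3), (10, 2), (10, 3), (13, 2), (13, 3), (14, 2), (14, 3), (17, 2), (17, 3), (18, 2), (18, 3), (21, 2), (21, 3), (22, 2), (22, 3), (25, 2), (25, 3), (26, 2), (26, 3), (29, 2), (29, 3), (30, 2), (30, 3)]
Unfold 5 (reflect across v@2): 64 holes -> [(1, 0), (1, 1), (1, 2), (1, 3), (2, 0), (2, 1), (2, 2), (2, 3), (5, 0), (5, 1), (5, 2), (5, 3), (6, 0), (6, 1), (6, 2), (6, 3), (9, 0), (9, 1), (9, 2), (9, 3), (10, 0), (10, 1), (10, 2), (10, 3), (13, 0), (13, 1), (13, 2), (13, 3), (14, 0), (14, 1), (14, 2), (14, 3), (17, 0), (17, 1), (17, 2), (17, 3), (18, 0), (18, 1), (18, 2), (18, 3), (21, 0), (21, 1), (21, 2), (21, 3), (22, 0), (22, 1), (22, 2), (22, 3), (25, 0), (25, 1), (25, 2), (25, 3), (26, 0), (26, 1), (26, 2), (26, 3), (29, 0), (29, 1), (29, 2), (29, 3), (30, 0), (30, 1), (30, 2), (30, 3)]

Answer: 64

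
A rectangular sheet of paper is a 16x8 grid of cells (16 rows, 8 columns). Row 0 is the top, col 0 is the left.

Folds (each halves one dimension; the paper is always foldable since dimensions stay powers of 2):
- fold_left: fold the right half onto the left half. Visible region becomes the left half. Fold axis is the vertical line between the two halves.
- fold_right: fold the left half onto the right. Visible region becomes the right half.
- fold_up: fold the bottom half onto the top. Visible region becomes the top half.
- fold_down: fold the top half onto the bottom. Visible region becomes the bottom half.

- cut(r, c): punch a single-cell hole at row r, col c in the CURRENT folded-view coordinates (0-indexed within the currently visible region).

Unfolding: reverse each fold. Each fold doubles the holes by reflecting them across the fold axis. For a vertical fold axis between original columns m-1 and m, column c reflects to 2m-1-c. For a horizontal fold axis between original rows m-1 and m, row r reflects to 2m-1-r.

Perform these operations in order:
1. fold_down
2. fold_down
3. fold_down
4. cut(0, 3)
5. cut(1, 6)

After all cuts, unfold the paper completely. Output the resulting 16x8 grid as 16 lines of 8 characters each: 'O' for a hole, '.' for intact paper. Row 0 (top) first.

Answer: ......O.
...O....
...O....
......O.
......O.
...O....
...O....
......O.
......O.
...O....
...O....
......O.
......O.
...O....
...O....
......O.

Derivation:
Op 1 fold_down: fold axis h@8; visible region now rows[8,16) x cols[0,8) = 8x8
Op 2 fold_down: fold axis h@12; visible region now rows[12,16) x cols[0,8) = 4x8
Op 3 fold_down: fold axis h@14; visible region now rows[14,16) x cols[0,8) = 2x8
Op 4 cut(0, 3): punch at orig (14,3); cuts so far [(14, 3)]; region rows[14,16) x cols[0,8) = 2x8
Op 5 cut(1, 6): punch at orig (15,6); cuts so far [(14, 3), (15, 6)]; region rows[14,16) x cols[0,8) = 2x8
Unfold 1 (reflect across h@14): 4 holes -> [(12, 6), (13, 3), (14, 3), (15, 6)]
Unfold 2 (reflect across h@12): 8 holes -> [(8, 6), (9, 3), (10, 3), (11, 6), (12, 6), (13, 3), (14, 3), (15, 6)]
Unfold 3 (reflect across h@8): 16 holes -> [(0, 6), (1, 3), (2, 3), (3, 6), (4, 6), (5, 3), (6, 3), (7, 6), (8, 6), (9, 3), (10, 3), (11, 6), (12, 6), (13, 3), (14, 3), (15, 6)]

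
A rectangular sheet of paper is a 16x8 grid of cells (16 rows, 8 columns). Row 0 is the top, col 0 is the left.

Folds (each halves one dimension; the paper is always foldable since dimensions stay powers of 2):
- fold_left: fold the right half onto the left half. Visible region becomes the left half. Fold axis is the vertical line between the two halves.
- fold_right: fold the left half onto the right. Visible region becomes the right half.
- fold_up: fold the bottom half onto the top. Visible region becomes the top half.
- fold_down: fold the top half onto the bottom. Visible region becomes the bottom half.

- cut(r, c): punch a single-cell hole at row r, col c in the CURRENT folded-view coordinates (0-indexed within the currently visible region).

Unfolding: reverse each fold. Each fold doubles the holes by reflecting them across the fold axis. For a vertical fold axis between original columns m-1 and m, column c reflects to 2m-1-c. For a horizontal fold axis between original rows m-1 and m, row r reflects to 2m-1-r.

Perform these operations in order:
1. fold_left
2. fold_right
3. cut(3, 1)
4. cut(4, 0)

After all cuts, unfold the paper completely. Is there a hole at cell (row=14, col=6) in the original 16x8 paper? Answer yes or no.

Op 1 fold_left: fold axis v@4; visible region now rows[0,16) x cols[0,4) = 16x4
Op 2 fold_right: fold axis v@2; visible region now rows[0,16) x cols[2,4) = 16x2
Op 3 cut(3, 1): punch at orig (3,3); cuts so far [(3, 3)]; region rows[0,16) x cols[2,4) = 16x2
Op 4 cut(4, 0): punch at orig (4,2); cuts so far [(3, 3), (4, 2)]; region rows[0,16) x cols[2,4) = 16x2
Unfold 1 (reflect across v@2): 4 holes -> [(3, 0), (3, 3), (4, 1), (4, 2)]
Unfold 2 (reflect across v@4): 8 holes -> [(3, 0), (3, 3), (3, 4), (3, 7), (4, 1), (4, 2), (4, 5), (4, 6)]
Holes: [(3, 0), (3, 3), (3, 4), (3, 7), (4, 1), (4, 2), (4, 5), (4, 6)]

Answer: no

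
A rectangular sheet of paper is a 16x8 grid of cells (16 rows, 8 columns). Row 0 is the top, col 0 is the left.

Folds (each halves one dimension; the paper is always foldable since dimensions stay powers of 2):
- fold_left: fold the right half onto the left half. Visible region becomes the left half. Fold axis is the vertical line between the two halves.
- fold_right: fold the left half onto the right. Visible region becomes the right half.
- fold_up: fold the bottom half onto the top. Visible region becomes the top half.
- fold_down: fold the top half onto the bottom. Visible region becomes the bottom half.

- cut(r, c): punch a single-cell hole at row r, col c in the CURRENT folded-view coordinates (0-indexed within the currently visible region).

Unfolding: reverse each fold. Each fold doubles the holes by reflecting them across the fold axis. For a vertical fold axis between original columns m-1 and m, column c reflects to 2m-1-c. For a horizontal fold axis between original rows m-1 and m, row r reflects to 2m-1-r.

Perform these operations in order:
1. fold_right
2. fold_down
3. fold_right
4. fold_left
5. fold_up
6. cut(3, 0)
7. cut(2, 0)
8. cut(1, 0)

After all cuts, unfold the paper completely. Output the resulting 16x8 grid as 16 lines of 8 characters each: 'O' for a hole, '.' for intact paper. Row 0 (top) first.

Op 1 fold_right: fold axis v@4; visible region now rows[0,16) x cols[4,8) = 16x4
Op 2 fold_down: fold axis h@8; visible region now rows[8,16) x cols[4,8) = 8x4
Op 3 fold_right: fold axis v@6; visible region now rows[8,16) x cols[6,8) = 8x2
Op 4 fold_left: fold axis v@7; visible region now rows[8,16) x cols[6,7) = 8x1
Op 5 fold_up: fold axis h@12; visible region now rows[8,12) x cols[6,7) = 4x1
Op 6 cut(3, 0): punch at orig (11,6); cuts so far [(11, 6)]; region rows[8,12) x cols[6,7) = 4x1
Op 7 cut(2, 0): punch at orig (10,6); cuts so far [(10, 6), (11, 6)]; region rows[8,12) x cols[6,7) = 4x1
Op 8 cut(1, 0): punch at orig (9,6); cuts so far [(9, 6), (10, 6), (11, 6)]; region rows[8,12) x cols[6,7) = 4x1
Unfold 1 (reflect across h@12): 6 holes -> [(9, 6), (10, 6), (11, 6), (12, 6), (13, 6), (14, 6)]
Unfold 2 (reflect across v@7): 12 holes -> [(9, 6), (9, 7), (10, 6), (10, 7), (11, 6), (11, 7), (12, 6), (12, 7), (13, 6), (13, 7), (14, 6), (14, 7)]
Unfold 3 (reflect across v@6): 24 holes -> [(9, 4), (9, 5), (9, 6), (9, 7), (10, 4), (10, 5), (10, 6), (10, 7), (11, 4), (11, 5), (11, 6), (11, 7), (12, 4), (12, 5), (12, 6), (12, 7), (13, 4), (13, 5), (13, 6), (13, 7), (14, 4), (14, 5), (14, 6), (14, 7)]
Unfold 4 (reflect across h@8): 48 holes -> [(1, 4), (1, 5), (1, 6), (1, 7), (2, 4), (2, 5), (2, 6), (2, 7), (3, 4), (3, 5), (3, 6), (3, 7), (4, 4), (4, 5), (4, 6), (4, 7), (5, 4), (5, 5), (5, 6), (5, 7), (6, 4), (6, 5), (6, 6), (6, 7), (9, 4), (9, 5), (9, 6), (9, 7), (10, 4), (10, 5), (10, 6), (10, 7), (11, 4), (11, 5), (11, 6), (11, 7), (12, 4), (12, 5), (12, 6), (12, 7), (13, 4), (13, 5), (13, 6), (13, 7), (14, 4), (14, 5), (14, 6), (14, 7)]
Unfold 5 (reflect across v@4): 96 holes -> [(1, 0), (1, 1), (1, 2), (1, 3), (1, 4), (1, 5), (1, 6), (1, 7), (2, 0), (2, 1), (2, 2), (2, 3), (2, 4), (2, 5), (2, 6), (2, 7), (3, 0), (3, 1), (3, 2), (3, 3), (3, 4), (3, 5), (3, 6), (3, 7), (4, 0), (4, 1), (4, 2), (4, 3), (4, 4), (4, 5), (4, 6), (4, 7), (5, 0), (5, 1), (5, 2), (5, 3), (5, 4), (5, 5), (5, 6), (5, 7), (6, 0), (6, 1), (6, 2), (6, 3), (6, 4), (6, 5), (6, 6), (6, 7), (9, 0), (9, 1), (9, 2), (9, 3), (9, 4), (9, 5), (9, 6), (9, 7), (10, 0), (10, 1), (10, 2), (10, 3), (10, 4), (10, 5), (10, 6), (10, 7), (11, 0), (11, 1), (11, 2), (11, 3), (11, 4), (11, 5), (11, 6), (11, 7), (12, 0), (12, 1), (12, 2), (12, 3), (12, 4), (12, 5), (12, 6), (12, 7), (13, 0), (13, 1), (13, 2), (13, 3), (13, 4), (13, 5), (13, 6), (13, 7), (14, 0), (14, 1), (14, 2), (14, 3), (14, 4), (14, 5), (14, 6), (14, 7)]

Answer: ........
OOOOOOOO
OOOOOOOO
OOOOOOOO
OOOOOOOO
OOOOOOOO
OOOOOOOO
........
........
OOOOOOOO
OOOOOOOO
OOOOOOOO
OOOOOOOO
OOOOOOOO
OOOOOOOO
........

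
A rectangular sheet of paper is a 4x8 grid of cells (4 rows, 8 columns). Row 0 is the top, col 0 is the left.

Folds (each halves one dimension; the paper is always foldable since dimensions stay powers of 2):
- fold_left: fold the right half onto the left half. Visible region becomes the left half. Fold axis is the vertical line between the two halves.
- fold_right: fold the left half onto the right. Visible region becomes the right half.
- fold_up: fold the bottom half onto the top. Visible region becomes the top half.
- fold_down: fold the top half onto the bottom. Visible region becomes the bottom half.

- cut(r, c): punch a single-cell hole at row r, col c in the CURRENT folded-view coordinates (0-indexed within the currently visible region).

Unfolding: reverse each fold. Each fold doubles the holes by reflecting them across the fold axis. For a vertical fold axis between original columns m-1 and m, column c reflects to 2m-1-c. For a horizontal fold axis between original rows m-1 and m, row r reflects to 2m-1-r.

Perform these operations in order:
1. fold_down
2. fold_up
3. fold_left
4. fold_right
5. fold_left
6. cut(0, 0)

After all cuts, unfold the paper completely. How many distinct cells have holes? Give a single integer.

Op 1 fold_down: fold axis h@2; visible region now rows[2,4) x cols[0,8) = 2x8
Op 2 fold_up: fold axis h@3; visible region now rows[2,3) x cols[0,8) = 1x8
Op 3 fold_left: fold axis v@4; visible region now rows[2,3) x cols[0,4) = 1x4
Op 4 fold_right: fold axis v@2; visible region now rows[2,3) x cols[2,4) = 1x2
Op 5 fold_left: fold axis v@3; visible region now rows[2,3) x cols[2,3) = 1x1
Op 6 cut(0, 0): punch at orig (2,2); cuts so far [(2, 2)]; region rows[2,3) x cols[2,3) = 1x1
Unfold 1 (reflect across v@3): 2 holes -> [(2, 2), (2, 3)]
Unfold 2 (reflect across v@2): 4 holes -> [(2, 0), (2, 1), (2, 2), (2, 3)]
Unfold 3 (reflect across v@4): 8 holes -> [(2, 0), (2, 1), (2, 2), (2, 3), (2, 4), (2, 5), (2, 6), (2, 7)]
Unfold 4 (reflect across h@3): 16 holes -> [(2, 0), (2, 1), (2, 2), (2, 3), (2, 4), (2, 5), (2, 6), (2, 7), (3, 0), (3, 1), (3, 2), (3, 3), (3, 4), (3, 5), (3, 6), (3, 7)]
Unfold 5 (reflect across h@2): 32 holes -> [(0, 0), (0, 1), (0, 2), (0, 3), (0, 4), (0, 5), (0, 6), (0, 7), (1, 0), (1, 1), (1, 2), (1, 3), (1, 4), (1, 5), (1, 6), (1, 7), (2, 0), (2, 1), (2, 2), (2, 3), (2, 4), (2, 5), (2, 6), (2, 7), (3, 0), (3, 1), (3, 2), (3, 3), (3, 4), (3, 5), (3, 6), (3, 7)]

Answer: 32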